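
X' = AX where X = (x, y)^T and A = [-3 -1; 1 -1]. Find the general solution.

Coefficient matrix A = [[-3, -1], [1, -1]].
Characteristic polynomial det(A - λI) = λ^2 + 4λ + 4 = 0.
Single eigenvalue λ = -2 with algebraic multiplicity 2.
Eigenvector v = (-1,1); generalized eigenvector w with (A-λI)w=v is (1,0).
General solution: e^(-2t)[c_1·v + c_2·(t·v + w)].

x(t) = -c_1e^(-2t) - c_2te^(-2t) + c_2e^(-2t), y(t) = c_1e^(-2t) + c_2te^(-2t)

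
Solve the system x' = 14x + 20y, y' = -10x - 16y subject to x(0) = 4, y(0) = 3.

Coefficient matrix A = [[14, 20], [-10, -16]].
Characteristic polynomial det(A - λI) = λ^2 + 2λ - 24 = 0.
Eigenvalues λ = -6, 4.
For λ=-6: (A-λI) row 1 is [20, 20], so an eigenvector is (-1, 1).
For λ=4: (A-λI) row 1 is [10, 20], so an eigenvector is (2, -1).
General solution: C_1e^(-6t)(-1,1) + C_2e^(4t)(2,-1).
Applying x(0)=4, y(0)=3 gives C_1=10, C_2=7.

x(t) = 14e^(4t) - 10e^(-6t), y(t) = -7e^(4t) + 10e^(-6t)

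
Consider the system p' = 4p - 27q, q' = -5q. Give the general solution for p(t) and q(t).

p(t) = C_1e^(4t) - 3C_2e^(-5t), q(t) = -C_2e^(-5t)

Coefficient matrix A = [[4, -27], [0, -5]].
Characteristic polynomial det(A - λI) = λ^2 + λ - 20 = 0.
Eigenvalues λ = 4, -5.
For λ=4: (A-λI) row 1 is [0, -27], so an eigenvector is (1, 0).
For λ=-5: (A-λI) row 1 is [9, -27], so an eigenvector is (-3, -1).
General solution: C_1e^(4t)(1,0) + C_2e^(-5t)(-3,-1).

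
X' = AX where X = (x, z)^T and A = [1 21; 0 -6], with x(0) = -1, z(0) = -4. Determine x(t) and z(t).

x(t) = -13e^(t) + 12e^(-6t), z(t) = -4e^(-6t)

Coefficient matrix A = [[1, 21], [0, -6]].
Characteristic polynomial det(A - λI) = λ^2 + 5λ - 6 = 0.
Eigenvalues λ = -6, 1.
For λ=-6: (A-λI) row 1 is [7, 21], so an eigenvector is (3, -1).
For λ=1: (A-λI) row 1 is [0, 21], so an eigenvector is (1, 0).
General solution: c_1e^(-6t)(3,-1) + c_2e^(t)(1,0).
Applying x(0)=-1, z(0)=-4 gives c_1=4, c_2=-13.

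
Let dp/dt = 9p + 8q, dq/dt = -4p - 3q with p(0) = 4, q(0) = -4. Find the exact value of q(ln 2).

A = [[9,8],[-4,-3]]; eigenvalues λ = 5, 1.
Eigenvectors: (-2,1) for λ=5, (-1,1) for λ=1.
From the initial condition, c_1 = 0, c_2 = -4.
q(ln 2) = (0)(2^5)(1) + (-4)(2^1)(1) = -8.

-8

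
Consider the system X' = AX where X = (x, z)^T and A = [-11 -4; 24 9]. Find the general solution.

x(t) = c_1e^(-3t) - c_2e^(t), z(t) = -2c_1e^(-3t) + 3c_2e^(t)

Coefficient matrix A = [[-11, -4], [24, 9]].
Characteristic polynomial det(A - λI) = λ^2 + 2λ - 3 = 0.
Eigenvalues λ = -3, 1.
For λ=-3: (A-λI) row 1 is [-8, -4], so an eigenvector is (1, -2).
For λ=1: (A-λI) row 1 is [-12, -4], so an eigenvector is (-1, 3).
General solution: c_1e^(-3t)(1,-2) + c_2e^(t)(-1,3).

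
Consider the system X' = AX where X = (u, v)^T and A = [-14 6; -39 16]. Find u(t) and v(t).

Coefficient matrix A = [[-14, 6], [-39, 16]].
Characteristic polynomial det(A - λI) = λ^2 - 2λ + 10 = 0.
Eigenvalues λ = 1 ± 3i (complex conjugate pair).
For λ=1+3i: an eigenvector is (-1,-2) - i(1,3) = (-1 - i, -2 - 3i).
A real fundamental pair from Re and Im of e^((1+3i)t)v: X_1 = e^(t)(cos(3t)·(-1,-2) + sin(3t)·(1,3)), X_2 = e^(t)(sin(3t)·(-1,-2) - cos(3t)·(1,3)).
General solution: K_1X_1 + K_2X_2.

u(t) = K_1e^(t)sin(3t) - K_1e^(t)cos(3t) - K_2e^(t)sin(3t) - K_2e^(t)cos(3t), v(t) = 3K_1e^(t)sin(3t) - 2K_1e^(t)cos(3t) - 2K_2e^(t)sin(3t) - 3K_2e^(t)cos(3t)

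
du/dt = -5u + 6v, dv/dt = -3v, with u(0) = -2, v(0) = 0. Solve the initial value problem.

Coefficient matrix A = [[-5, 6], [0, -3]].
Characteristic polynomial det(A - λI) = λ^2 + 8λ + 15 = 0.
Eigenvalues λ = -5, -3.
For λ=-5: (A-λI) row 1 is [0, 6], so an eigenvector is (1, 0).
For λ=-3: (A-λI) row 1 is [-2, 6], so an eigenvector is (3, 1).
General solution: c_1e^(-5t)(1,0) + c_2e^(-3t)(3,1).
Applying u(0)=-2, v(0)=0 gives c_1=-2, c_2=0.

u(t) = -2e^(-5t), v(t) = 0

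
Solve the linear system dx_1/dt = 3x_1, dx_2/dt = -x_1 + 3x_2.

x_1(t) = C_2e^(3t), x_2(t) = -C_1e^(3t) - C_2te^(3t) - 2C_2e^(3t)

Coefficient matrix A = [[3, 0], [-1, 3]].
Characteristic polynomial det(A - λI) = λ^2 - 6λ + 9 = 0.
Single eigenvalue λ = 3 with algebraic multiplicity 2.
Eigenvector v = (0,-1); generalized eigenvector w with (A-λI)w=v is (1,-2).
General solution: e^(3t)[C_1·v + C_2·(t·v + w)].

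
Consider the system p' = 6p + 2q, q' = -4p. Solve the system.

p(t) = -C_1e^(2t) - C_2e^(4t), q(t) = 2C_1e^(2t) + C_2e^(4t)

Coefficient matrix A = [[6, 2], [-4, 0]].
Characteristic polynomial det(A - λI) = λ^2 - 6λ + 8 = 0.
Eigenvalues λ = 2, 4.
For λ=2: (A-λI) row 1 is [4, 2], so an eigenvector is (-1, 2).
For λ=4: (A-λI) row 1 is [2, 2], so an eigenvector is (-1, 1).
General solution: C_1e^(2t)(-1,2) + C_2e^(4t)(-1,1).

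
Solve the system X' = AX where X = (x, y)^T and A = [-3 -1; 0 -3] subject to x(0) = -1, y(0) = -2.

x(t) = 2te^(-3t) - e^(-3t), y(t) = -2e^(-3t)

Coefficient matrix A = [[-3, -1], [0, -3]].
Characteristic polynomial det(A - λI) = λ^2 + 6λ + 9 = 0.
Single eigenvalue λ = -3 with algebraic multiplicity 2.
Eigenvector v = (1,0); generalized eigenvector w with (A-λI)w=v is (1,-1).
General solution: e^(-3t)[K_1·v + K_2·(t·v + w)].
Applying x(0)=-1, y(0)=-2 gives K_1=-3, K_2=2.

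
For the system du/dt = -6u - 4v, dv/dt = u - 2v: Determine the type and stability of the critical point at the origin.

stable improper node

A = [[-6,-4],[1,-2]]; det(A-λI) = λ^2 + 8λ + 16.
repeated λ = -4 with a single eigenvector.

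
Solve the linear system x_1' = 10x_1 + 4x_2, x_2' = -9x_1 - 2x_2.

x_1(t) = -2K_1e^(4t) - 2K_2te^(4t) + K_2e^(4t), x_2(t) = 3K_1e^(4t) + 3K_2te^(4t) - 2K_2e^(4t)

Coefficient matrix A = [[10, 4], [-9, -2]].
Characteristic polynomial det(A - λI) = λ^2 - 8λ + 16 = 0.
Single eigenvalue λ = 4 with algebraic multiplicity 2.
Eigenvector v = (-2,3); generalized eigenvector w with (A-λI)w=v is (1,-2).
General solution: e^(4t)[K_1·v + K_2·(t·v + w)].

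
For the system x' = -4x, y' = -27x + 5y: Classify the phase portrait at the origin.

saddle

A = [[-4,0],[-27,5]]; det(A-λI) = λ^2 - λ - 20.
λ = -4, 5: opposite signs.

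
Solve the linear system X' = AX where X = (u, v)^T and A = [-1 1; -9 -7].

Coefficient matrix A = [[-1, 1], [-9, -7]].
Characteristic polynomial det(A - λI) = λ^2 + 8λ + 16 = 0.
Single eigenvalue λ = -4 with algebraic multiplicity 2.
Eigenvector v = (-1,3); generalized eigenvector w with (A-λI)w=v is (-1,2).
General solution: e^(-4t)[C_1·v + C_2·(t·v + w)].

u(t) = -C_1e^(-4t) - C_2te^(-4t) - C_2e^(-4t), v(t) = 3C_1e^(-4t) + 3C_2te^(-4t) + 2C_2e^(-4t)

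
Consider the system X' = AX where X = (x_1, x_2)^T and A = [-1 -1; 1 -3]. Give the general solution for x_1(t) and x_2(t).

Coefficient matrix A = [[-1, -1], [1, -3]].
Characteristic polynomial det(A - λI) = λ^2 + 4λ + 4 = 0.
Single eigenvalue λ = -2 with algebraic multiplicity 2.
Eigenvector v = (-1,-1); generalized eigenvector w with (A-λI)w=v is (-3,-2).
General solution: e^(-2t)[K_1·v + K_2·(t·v + w)].

x_1(t) = -K_1e^(-2t) - K_2te^(-2t) - 3K_2e^(-2t), x_2(t) = -K_1e^(-2t) - K_2te^(-2t) - 2K_2e^(-2t)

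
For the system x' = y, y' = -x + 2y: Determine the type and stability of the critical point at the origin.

A = [[0,1],[-1,2]]; det(A-λI) = λ^2 - 2λ + 1.
repeated λ = 1 with a single eigenvector.

unstable improper node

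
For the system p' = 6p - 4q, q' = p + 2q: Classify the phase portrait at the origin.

A = [[6,-4],[1,2]]; det(A-λI) = λ^2 - 8λ + 16.
repeated λ = 4 with a single eigenvector.

unstable improper node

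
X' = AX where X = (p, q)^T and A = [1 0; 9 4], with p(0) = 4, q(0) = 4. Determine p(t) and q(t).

Coefficient matrix A = [[1, 0], [9, 4]].
Characteristic polynomial det(A - λI) = λ^2 - 5λ + 4 = 0.
Eigenvalues λ = 4, 1.
For λ=4: (A-λI) row 1 is [-3, 0], so an eigenvector is (0, -1).
For λ=1: (A-λI) row 2 is [9, 3], so an eigenvector is (1, -3).
General solution: c_1e^(4t)(0,-1) + c_2e^(t)(1,-3).
Applying p(0)=4, q(0)=4 gives c_1=-16, c_2=4.

p(t) = 4e^(t), q(t) = 16e^(4t) - 12e^(t)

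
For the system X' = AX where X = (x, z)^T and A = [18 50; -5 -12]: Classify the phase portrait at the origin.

A = [[18,50],[-5,-12]]; det(A-λI) = λ^2 - 6λ + 34.
λ = 3 ± 5i: positive real part.

unstable spiral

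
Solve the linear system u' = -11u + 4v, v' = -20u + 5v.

u(t) = C_1e^(-3t)cos(4t) + C_2e^(-3t)sin(4t), v(t) = -C_1e^(-3t)sin(4t) + 2C_1e^(-3t)cos(4t) + 2C_2e^(-3t)sin(4t) + C_2e^(-3t)cos(4t)

Coefficient matrix A = [[-11, 4], [-20, 5]].
Characteristic polynomial det(A - λI) = λ^2 + 6λ + 25 = 0.
Eigenvalues λ = -3 ± 4i (complex conjugate pair).
For λ=-3+4i: an eigenvector is (1,2) - i(0,-1) = (1, 2 + i).
A real fundamental pair from Re and Im of e^((-3+4i)t)v: X_1 = e^(-3t)(cos(4t)·(1,2) + sin(4t)·(0,-1)), X_2 = e^(-3t)(sin(4t)·(1,2) - cos(4t)·(0,-1)).
General solution: C_1X_1 + C_2X_2.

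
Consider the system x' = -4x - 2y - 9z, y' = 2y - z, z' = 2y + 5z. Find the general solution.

x(t) = -C_1e^(3t) - 2C_2e^(4t) + C_3e^(-4t), y(t) = -C_1e^(3t) - C_2e^(4t), z(t) = C_1e^(3t) + 2C_2e^(4t)

Coefficient matrix A = [[-4, -2, -9], [0, 2, -1], [0, 2, 5]].
det(A - λI) = 0 gives eigenvalues λ = 3, 4, -4.
For λ=3: eigenvector (-1,-1,1).
For λ=4: eigenvector (-2,-1,2).
For λ=-4: eigenvector (1,0,0).
General solution: C_1e^(3t)(-1,-1,1) + C_2e^(4t)(-2,-1,2) + C_3e^(-4t)(1,0,0).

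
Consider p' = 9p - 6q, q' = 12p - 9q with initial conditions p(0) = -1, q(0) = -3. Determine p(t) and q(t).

p(t) = e^(3t) - 2e^(-3t), q(t) = e^(3t) - 4e^(-3t)

Coefficient matrix A = [[9, -6], [12, -9]].
Characteristic polynomial det(A - λI) = λ^2 - 9 = 0.
Eigenvalues λ = 3, -3.
For λ=3: (A-λI) row 1 is [6, -6], so an eigenvector is (-1, -1).
For λ=-3: (A-λI) row 1 is [12, -6], so an eigenvector is (-1, -2).
General solution: K_1e^(3t)(-1,-1) + K_2e^(-3t)(-1,-2).
Applying p(0)=-1, q(0)=-3 gives K_1=-1, K_2=2.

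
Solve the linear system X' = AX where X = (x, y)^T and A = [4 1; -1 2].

Coefficient matrix A = [[4, 1], [-1, 2]].
Characteristic polynomial det(A - λI) = λ^2 - 6λ + 9 = 0.
Single eigenvalue λ = 3 with algebraic multiplicity 2.
Eigenvector v = (-1,1); generalized eigenvector w with (A-λI)w=v is (0,-1).
General solution: e^(3t)[C_1·v + C_2·(t·v + w)].

x(t) = -C_1e^(3t) - C_2te^(3t), y(t) = C_1e^(3t) + C_2te^(3t) - C_2e^(3t)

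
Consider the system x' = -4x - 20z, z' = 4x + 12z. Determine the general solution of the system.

Coefficient matrix A = [[-4, -20], [4, 12]].
Characteristic polynomial det(A - λI) = λ^2 - 8λ + 32 = 0.
Eigenvalues λ = 4 ± 4i (complex conjugate pair).
For λ=4+4i: an eigenvector is (-1,0) - i(2,-1) = (-1 - 2i, 0 + i).
A real fundamental pair from Re and Im of e^((4+4i)t)v: X_1 = e^(4t)(cos(4t)·(-1,0) + sin(4t)·(2,-1)), X_2 = e^(4t)(sin(4t)·(-1,0) - cos(4t)·(2,-1)).
General solution: c_1X_1 + c_2X_2.

x(t) = 2c_1e^(4t)sin(4t) - c_1e^(4t)cos(4t) - c_2e^(4t)sin(4t) - 2c_2e^(4t)cos(4t), z(t) = -c_1e^(4t)sin(4t) + c_2e^(4t)cos(4t)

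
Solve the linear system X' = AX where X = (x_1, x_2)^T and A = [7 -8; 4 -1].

x_1(t) = c_1e^(3t)sin(4t) - c_1e^(3t)cos(4t) - c_2e^(3t)sin(4t) - c_2e^(3t)cos(4t), x_2(t) = -c_1e^(3t)cos(4t) - c_2e^(3t)sin(4t)

Coefficient matrix A = [[7, -8], [4, -1]].
Characteristic polynomial det(A - λI) = λ^2 - 6λ + 25 = 0.
Eigenvalues λ = 3 ± 4i (complex conjugate pair).
For λ=3+4i: an eigenvector is (-1,-1) - i(1,0) = (-1 - i, -1).
A real fundamental pair from Re and Im of e^((3+4i)t)v: X_1 = e^(3t)(cos(4t)·(-1,-1) + sin(4t)·(1,0)), X_2 = e^(3t)(sin(4t)·(-1,-1) - cos(4t)·(1,0)).
General solution: c_1X_1 + c_2X_2.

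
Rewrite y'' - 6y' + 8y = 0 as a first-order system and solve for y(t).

Let x_1 = y, x_2 = y'. Then x_1' = x_2 and x_2' = -8x_1 + 6x_2.
A = [[0,1],[-8,6]]; det(A-λI) = λ^2 - 6λ + 8.
Eigenvalues λ = 4, 2 with eigenvectors (1,4), (1,2).

y(t) = K_1e^(4t) + K_2e^(2t)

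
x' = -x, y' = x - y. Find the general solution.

x(t) = -K_2e^(-t), y(t) = -K_1e^(-t) - K_2te^(-t) + K_2e^(-t)

Coefficient matrix A = [[-1, 0], [1, -1]].
Characteristic polynomial det(A - λI) = λ^2 + 2λ + 1 = 0.
Single eigenvalue λ = -1 with algebraic multiplicity 2.
Eigenvector v = (0,-1); generalized eigenvector w with (A-λI)w=v is (-1,1).
General solution: e^(-t)[K_1·v + K_2·(t·v + w)].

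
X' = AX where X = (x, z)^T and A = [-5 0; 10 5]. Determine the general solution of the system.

Coefficient matrix A = [[-5, 0], [10, 5]].
Characteristic polynomial det(A - λI) = λ^2 - 25 = 0.
Eigenvalues λ = 5, -5.
For λ=5: (A-λI) row 1 is [-10, 0], so an eigenvector is (0, -1).
For λ=-5: (A-λI) row 2 is [10, 10], so an eigenvector is (-1, 1).
General solution: c_1e^(5t)(0,-1) + c_2e^(-5t)(-1,1).

x(t) = -c_2e^(-5t), z(t) = -c_1e^(5t) + c_2e^(-5t)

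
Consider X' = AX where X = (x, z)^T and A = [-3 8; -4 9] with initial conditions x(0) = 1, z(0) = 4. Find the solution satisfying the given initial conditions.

x(t) = 7e^(5t) - 6e^(t), z(t) = 7e^(5t) - 3e^(t)

Coefficient matrix A = [[-3, 8], [-4, 9]].
Characteristic polynomial det(A - λI) = λ^2 - 6λ + 5 = 0.
Eigenvalues λ = 1, 5.
For λ=1: (A-λI) row 1 is [-4, 8], so an eigenvector is (-2, -1).
For λ=5: (A-λI) row 1 is [-8, 8], so an eigenvector is (-1, -1).
General solution: C_1e^(t)(-2,-1) + C_2e^(5t)(-1,-1).
Applying x(0)=1, z(0)=4 gives C_1=3, C_2=-7.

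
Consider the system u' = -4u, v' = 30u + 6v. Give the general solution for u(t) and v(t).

u(t) = K_1e^(-4t), v(t) = -3K_1e^(-4t) + K_2e^(6t)

Coefficient matrix A = [[-4, 0], [30, 6]].
Characteristic polynomial det(A - λI) = λ^2 - 2λ - 24 = 0.
Eigenvalues λ = -4, 6.
For λ=-4: (A-λI) row 2 is [30, 10], so an eigenvector is (1, -3).
For λ=6: (A-λI) row 1 is [-10, 0], so an eigenvector is (0, 1).
General solution: K_1e^(-4t)(1,-3) + K_2e^(6t)(0,1).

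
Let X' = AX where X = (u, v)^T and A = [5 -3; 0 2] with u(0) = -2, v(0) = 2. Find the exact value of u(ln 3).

A = [[5,-3],[0,2]]; eigenvalues λ = 2, 5.
Eigenvectors: (-1,-1) for λ=2, (1,0) for λ=5.
From the initial condition, c_1 = -2, c_2 = -4.
u(ln 3) = (-2)(3^2)(-1) + (-4)(3^5)(1) = -954.

-954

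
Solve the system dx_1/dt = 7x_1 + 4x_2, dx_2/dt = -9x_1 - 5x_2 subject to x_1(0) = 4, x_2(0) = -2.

Coefficient matrix A = [[7, 4], [-9, -5]].
Characteristic polynomial det(A - λI) = λ^2 - 2λ + 1 = 0.
Single eigenvalue λ = 1 with algebraic multiplicity 2.
Eigenvector v = (2,-3); generalized eigenvector w with (A-λI)w=v is (1,-1).
General solution: e^(t)[c_1·v + c_2·(t·v + w)].
Applying x_1(0)=4, x_2(0)=-2 gives c_1=-2, c_2=8.

x_1(t) = 16te^(t) + 4e^(t), x_2(t) = -24te^(t) - 2e^(t)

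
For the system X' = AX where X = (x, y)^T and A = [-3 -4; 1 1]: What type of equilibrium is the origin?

stable improper node

A = [[-3,-4],[1,1]]; det(A-λI) = λ^2 + 2λ + 1.
repeated λ = -1 with a single eigenvector.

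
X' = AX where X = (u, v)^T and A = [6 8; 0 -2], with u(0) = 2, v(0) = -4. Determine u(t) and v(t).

Coefficient matrix A = [[6, 8], [0, -2]].
Characteristic polynomial det(A - λI) = λ^2 - 4λ - 12 = 0.
Eigenvalues λ = 6, -2.
For λ=6: (A-λI) row 1 is [0, 8], so an eigenvector is (-1, 0).
For λ=-2: (A-λI) row 1 is [8, 8], so an eigenvector is (-1, 1).
General solution: K_1e^(6t)(-1,0) + K_2e^(-2t)(-1,1).
Applying u(0)=2, v(0)=-4 gives K_1=2, K_2=-4.

u(t) = -2e^(6t) + 4e^(-2t), v(t) = -4e^(-2t)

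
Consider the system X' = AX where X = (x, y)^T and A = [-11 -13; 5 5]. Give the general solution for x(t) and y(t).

Coefficient matrix A = [[-11, -13], [5, 5]].
Characteristic polynomial det(A - λI) = λ^2 + 6λ + 10 = 0.
Eigenvalues λ = -3 ± i (complex conjugate pair).
For λ=-3+i: an eigenvector is (3,-2) - i(2,-1) = (3 - 2i, -2 + i).
A real fundamental pair from Re and Im of e^((-3+i)t)v: X_1 = e^(-3t)(cos(t)·(3,-2) + sin(t)·(2,-1)), X_2 = e^(-3t)(sin(t)·(3,-2) - cos(t)·(2,-1)).
General solution: C_1X_1 + C_2X_2.

x(t) = 2C_1e^(-3t)sin(t) + 3C_1e^(-3t)cos(t) + 3C_2e^(-3t)sin(t) - 2C_2e^(-3t)cos(t), y(t) = -C_1e^(-3t)sin(t) - 2C_1e^(-3t)cos(t) - 2C_2e^(-3t)sin(t) + C_2e^(-3t)cos(t)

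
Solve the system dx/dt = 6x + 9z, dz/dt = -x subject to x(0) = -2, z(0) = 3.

x(t) = 21te^(3t) - 2e^(3t), z(t) = -7te^(3t) + 3e^(3t)

Coefficient matrix A = [[6, 9], [-1, 0]].
Characteristic polynomial det(A - λI) = λ^2 - 6λ + 9 = 0.
Single eigenvalue λ = 3 with algebraic multiplicity 2.
Eigenvector v = (-3,1); generalized eigenvector w with (A-λI)w=v is (-1,0).
General solution: e^(3t)[K_1·v + K_2·(t·v + w)].
Applying x(0)=-2, z(0)=3 gives K_1=3, K_2=-7.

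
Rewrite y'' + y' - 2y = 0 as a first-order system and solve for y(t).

Let x_1 = y, x_2 = y'. Then x_1' = x_2 and x_2' = 2x_1 - x_2.
A = [[0,1],[2,-1]]; det(A-λI) = λ^2 + λ - 2.
Eigenvalues λ = -2, 1 with eigenvectors (1,-2), (1,1).

y(t) = C_1e^(-2t) + C_2e^(t)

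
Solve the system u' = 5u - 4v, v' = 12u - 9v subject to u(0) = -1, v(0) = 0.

Coefficient matrix A = [[5, -4], [12, -9]].
Characteristic polynomial det(A - λI) = λ^2 + 4λ + 3 = 0.
Eigenvalues λ = -3, -1.
For λ=-3: (A-λI) row 1 is [8, -4], so an eigenvector is (-1, -2).
For λ=-1: (A-λI) row 1 is [6, -4], so an eigenvector is (2, 3).
General solution: C_1e^(-3t)(-1,-2) + C_2e^(-t)(2,3).
Applying u(0)=-1, v(0)=0 gives C_1=-3, C_2=-2.

u(t) = -4e^(-t) + 3e^(-3t), v(t) = -6e^(-t) + 6e^(-3t)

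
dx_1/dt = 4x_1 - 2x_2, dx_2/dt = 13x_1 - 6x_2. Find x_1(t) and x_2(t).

Coefficient matrix A = [[4, -2], [13, -6]].
Characteristic polynomial det(A - λI) = λ^2 + 2λ + 2 = 0.
Eigenvalues λ = -1 ± i (complex conjugate pair).
For λ=-1+i: an eigenvector is (-1,-3) - i(1,2) = (-1 - i, -3 - 2i).
A real fundamental pair from Re and Im of e^((-1+i)t)v: X_1 = e^(-t)(cos(t)·(-1,-3) + sin(t)·(1,2)), X_2 = e^(-t)(sin(t)·(-1,-3) - cos(t)·(1,2)).
General solution: K_1X_1 + K_2X_2.

x_1(t) = K_1e^(-t)sin(t) - K_1e^(-t)cos(t) - K_2e^(-t)sin(t) - K_2e^(-t)cos(t), x_2(t) = 2K_1e^(-t)sin(t) - 3K_1e^(-t)cos(t) - 3K_2e^(-t)sin(t) - 2K_2e^(-t)cos(t)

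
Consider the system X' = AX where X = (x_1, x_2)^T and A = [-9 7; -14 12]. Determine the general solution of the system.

x_1(t) = c_1e^(5t) - c_2e^(-2t), x_2(t) = 2c_1e^(5t) - c_2e^(-2t)

Coefficient matrix A = [[-9, 7], [-14, 12]].
Characteristic polynomial det(A - λI) = λ^2 - 3λ - 10 = 0.
Eigenvalues λ = 5, -2.
For λ=5: (A-λI) row 1 is [-14, 7], so an eigenvector is (1, 2).
For λ=-2: (A-λI) row 1 is [-7, 7], so an eigenvector is (-1, -1).
General solution: c_1e^(5t)(1,2) + c_2e^(-2t)(-1,-1).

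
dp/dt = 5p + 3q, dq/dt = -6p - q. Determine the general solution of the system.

Coefficient matrix A = [[5, 3], [-6, -1]].
Characteristic polynomial det(A - λI) = λ^2 - 4λ + 13 = 0.
Eigenvalues λ = 2 ± 3i (complex conjugate pair).
For λ=2+3i: an eigenvector is (0,-1) - i(-1,1) = (0 + i, -1 - i).
A real fundamental pair from Re and Im of e^((2+3i)t)v: X_1 = e^(2t)(cos(3t)·(0,-1) + sin(3t)·(-1,1)), X_2 = e^(2t)(sin(3t)·(0,-1) - cos(3t)·(-1,1)).
General solution: C_1X_1 + C_2X_2.

p(t) = -C_1e^(2t)sin(3t) + C_2e^(2t)cos(3t), q(t) = C_1e^(2t)sin(3t) - C_1e^(2t)cos(3t) - C_2e^(2t)sin(3t) - C_2e^(2t)cos(3t)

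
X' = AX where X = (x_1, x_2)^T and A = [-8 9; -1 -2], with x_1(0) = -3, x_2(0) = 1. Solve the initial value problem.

Coefficient matrix A = [[-8, 9], [-1, -2]].
Characteristic polynomial det(A - λI) = λ^2 + 10λ + 25 = 0.
Single eigenvalue λ = -5 with algebraic multiplicity 2.
Eigenvector v = (-3,-1); generalized eigenvector w with (A-λI)w=v is (-2,-1).
General solution: e^(-5t)[c_1·v + c_2·(t·v + w)].
Applying x_1(0)=-3, x_2(0)=1 gives c_1=5, c_2=-6.

x_1(t) = 18te^(-5t) - 3e^(-5t), x_2(t) = 6te^(-5t) + e^(-5t)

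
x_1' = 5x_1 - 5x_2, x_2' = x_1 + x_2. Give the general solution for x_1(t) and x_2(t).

x_1(t) = 2c_1e^(3t)sin(t) + c_1e^(3t)cos(t) + c_2e^(3t)sin(t) - 2c_2e^(3t)cos(t), x_2(t) = c_1e^(3t)sin(t) - c_2e^(3t)cos(t)

Coefficient matrix A = [[5, -5], [1, 1]].
Characteristic polynomial det(A - λI) = λ^2 - 6λ + 10 = 0.
Eigenvalues λ = 3 ± i (complex conjugate pair).
For λ=3+i: an eigenvector is (1,0) - i(2,1) = (1 - 2i, 0 - i).
A real fundamental pair from Re and Im of e^((3+i)t)v: X_1 = e^(3t)(cos(t)·(1,0) + sin(t)·(2,1)), X_2 = e^(3t)(sin(t)·(1,0) - cos(t)·(2,1)).
General solution: c_1X_1 + c_2X_2.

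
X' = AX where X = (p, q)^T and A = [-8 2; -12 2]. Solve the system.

p(t) = -K_1e^(-2t) - K_2e^(-4t), q(t) = -3K_1e^(-2t) - 2K_2e^(-4t)

Coefficient matrix A = [[-8, 2], [-12, 2]].
Characteristic polynomial det(A - λI) = λ^2 + 6λ + 8 = 0.
Eigenvalues λ = -2, -4.
For λ=-2: (A-λI) row 1 is [-6, 2], so an eigenvector is (-1, -3).
For λ=-4: (A-λI) row 1 is [-4, 2], so an eigenvector is (-1, -2).
General solution: K_1e^(-2t)(-1,-3) + K_2e^(-4t)(-1,-2).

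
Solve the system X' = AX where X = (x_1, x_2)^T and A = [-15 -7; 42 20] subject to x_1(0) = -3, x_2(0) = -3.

x_1(t) = 9e^(6t) - 12e^(-t), x_2(t) = -27e^(6t) + 24e^(-t)

Coefficient matrix A = [[-15, -7], [42, 20]].
Characteristic polynomial det(A - λI) = λ^2 - 5λ - 6 = 0.
Eigenvalues λ = 6, -1.
For λ=6: (A-λI) row 1 is [-21, -7], so an eigenvector is (-1, 3).
For λ=-1: (A-λI) row 1 is [-14, -7], so an eigenvector is (1, -2).
General solution: K_1e^(6t)(-1,3) + K_2e^(-t)(1,-2).
Applying x_1(0)=-3, x_2(0)=-3 gives K_1=-9, K_2=-12.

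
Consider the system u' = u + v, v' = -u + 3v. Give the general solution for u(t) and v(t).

u(t) = C_1e^(2t) + C_2te^(2t) - C_2e^(2t), v(t) = C_1e^(2t) + C_2te^(2t)

Coefficient matrix A = [[1, 1], [-1, 3]].
Characteristic polynomial det(A - λI) = λ^2 - 4λ + 4 = 0.
Single eigenvalue λ = 2 with algebraic multiplicity 2.
Eigenvector v = (1,1); generalized eigenvector w with (A-λI)w=v is (-1,0).
General solution: e^(2t)[C_1·v + C_2·(t·v + w)].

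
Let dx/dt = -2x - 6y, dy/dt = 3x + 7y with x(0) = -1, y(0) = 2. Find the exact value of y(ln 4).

A = [[-2,-6],[3,7]]; eigenvalues λ = 4, 1.
Eigenvectors: (1,-1) for λ=4, (-2,1) for λ=1.
From the initial condition, c_1 = -3, c_2 = -1.
y(ln 4) = (-3)(4^4)(-1) + (-1)(4^1)(1) = 764.

764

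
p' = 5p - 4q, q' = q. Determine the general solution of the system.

p(t) = c_1e^(5t) - c_2e^(t), q(t) = -c_2e^(t)

Coefficient matrix A = [[5, -4], [0, 1]].
Characteristic polynomial det(A - λI) = λ^2 - 6λ + 5 = 0.
Eigenvalues λ = 5, 1.
For λ=5: (A-λI) row 1 is [0, -4], so an eigenvector is (1, 0).
For λ=1: (A-λI) row 1 is [4, -4], so an eigenvector is (-1, -1).
General solution: c_1e^(5t)(1,0) + c_2e^(t)(-1,-1).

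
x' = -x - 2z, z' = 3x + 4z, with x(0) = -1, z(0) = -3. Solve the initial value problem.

Coefficient matrix A = [[-1, -2], [3, 4]].
Characteristic polynomial det(A - λI) = λ^2 - 3λ + 2 = 0.
Eigenvalues λ = 1, 2.
For λ=1: (A-λI) row 1 is [-2, -2], so an eigenvector is (1, -1).
For λ=2: (A-λI) row 1 is [-3, -2], so an eigenvector is (2, -3).
General solution: K_1e^(t)(1,-1) + K_2e^(2t)(2,-3).
Applying x(0)=-1, z(0)=-3 gives K_1=-9, K_2=4.

x(t) = 8e^(2t) - 9e^(t), z(t) = -12e^(2t) + 9e^(t)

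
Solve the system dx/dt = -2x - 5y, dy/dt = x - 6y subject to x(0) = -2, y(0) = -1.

x(t) = e^(-4t)sin(t) - 2e^(-4t)cos(t), y(t) = -e^(-4t)cos(t)

Coefficient matrix A = [[-2, -5], [1, -6]].
Characteristic polynomial det(A - λI) = λ^2 + 8λ + 17 = 0.
Eigenvalues λ = -4 ± i (complex conjugate pair).
For λ=-4+i: an eigenvector is (2,1) - i(-1,0) = (2 + i, 1).
A real fundamental pair from Re and Im of e^((-4+i)t)v: X_1 = e^(-4t)(cos(t)·(2,1) + sin(t)·(-1,0)), X_2 = e^(-4t)(sin(t)·(2,1) - cos(t)·(-1,0)).
General solution: C_1X_1 + C_2X_2.
Applying x(0)=-2, y(0)=-1 gives C_1=-1, C_2=0.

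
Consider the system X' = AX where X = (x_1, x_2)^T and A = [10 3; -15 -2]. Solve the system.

Coefficient matrix A = [[10, 3], [-15, -2]].
Characteristic polynomial det(A - λI) = λ^2 - 8λ + 25 = 0.
Eigenvalues λ = 4 ± 3i (complex conjugate pair).
For λ=4+3i: an eigenvector is (1,-2) - i(0,-1) = (1, -2 + i).
A real fundamental pair from Re and Im of e^((4+3i)t)v: X_1 = e^(4t)(cos(3t)·(1,-2) + sin(3t)·(0,-1)), X_2 = e^(4t)(sin(3t)·(1,-2) - cos(3t)·(0,-1)).
General solution: c_1X_1 + c_2X_2.

x_1(t) = c_1e^(4t)cos(3t) + c_2e^(4t)sin(3t), x_2(t) = -c_1e^(4t)sin(3t) - 2c_1e^(4t)cos(3t) - 2c_2e^(4t)sin(3t) + c_2e^(4t)cos(3t)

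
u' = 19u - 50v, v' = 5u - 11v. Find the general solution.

Coefficient matrix A = [[19, -50], [5, -11]].
Characteristic polynomial det(A - λI) = λ^2 - 8λ + 41 = 0.
Eigenvalues λ = 4 ± 5i (complex conjugate pair).
For λ=4+5i: an eigenvector is (-3,-1) - i(1,0) = (-3 - i, -1).
A real fundamental pair from Re and Im of e^((4+5i)t)v: X_1 = e^(4t)(cos(5t)·(-3,-1) + sin(5t)·(1,0)), X_2 = e^(4t)(sin(5t)·(-3,-1) - cos(5t)·(1,0)).
General solution: K_1X_1 + K_2X_2.

u(t) = K_1e^(4t)sin(5t) - 3K_1e^(4t)cos(5t) - 3K_2e^(4t)sin(5t) - K_2e^(4t)cos(5t), v(t) = -K_1e^(4t)cos(5t) - K_2e^(4t)sin(5t)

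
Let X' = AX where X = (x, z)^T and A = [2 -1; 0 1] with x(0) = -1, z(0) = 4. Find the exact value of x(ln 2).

-12

A = [[2,-1],[0,1]]; eigenvalues λ = 1, 2.
Eigenvectors: (1,1) for λ=1, (-1,0) for λ=2.
From the initial condition, c_1 = 4, c_2 = 5.
x(ln 2) = (4)(2^1)(1) + (5)(2^2)(-1) = -12.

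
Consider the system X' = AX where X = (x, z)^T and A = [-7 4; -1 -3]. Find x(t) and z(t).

x(t) = -2C_1e^(-5t) - 2C_2te^(-5t) - C_2e^(-5t), z(t) = -C_1e^(-5t) - C_2te^(-5t) - C_2e^(-5t)

Coefficient matrix A = [[-7, 4], [-1, -3]].
Characteristic polynomial det(A - λI) = λ^2 + 10λ + 25 = 0.
Single eigenvalue λ = -5 with algebraic multiplicity 2.
Eigenvector v = (-2,-1); generalized eigenvector w with (A-λI)w=v is (-1,-1).
General solution: e^(-5t)[C_1·v + C_2·(t·v + w)].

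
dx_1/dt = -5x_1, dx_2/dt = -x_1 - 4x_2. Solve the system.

Coefficient matrix A = [[-5, 0], [-1, -4]].
Characteristic polynomial det(A - λI) = λ^2 + 9λ + 20 = 0.
Eigenvalues λ = -5, -4.
For λ=-5: (A-λI) row 2 is [-1, 1], so an eigenvector is (-1, -1).
For λ=-4: (A-λI) row 1 is [-1, 0], so an eigenvector is (0, 1).
General solution: c_1e^(-5t)(-1,-1) + c_2e^(-4t)(0,1).

x_1(t) = -c_1e^(-5t), x_2(t) = -c_1e^(-5t) + c_2e^(-4t)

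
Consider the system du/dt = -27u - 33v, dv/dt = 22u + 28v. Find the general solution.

Coefficient matrix A = [[-27, -33], [22, 28]].
Characteristic polynomial det(A - λI) = λ^2 - λ - 30 = 0.
Eigenvalues λ = -5, 6.
For λ=-5: (A-λI) row 1 is [-22, -33], so an eigenvector is (-3, 2).
For λ=6: (A-λI) row 1 is [-33, -33], so an eigenvector is (1, -1).
General solution: c_1e^(-5t)(-3,2) + c_2e^(6t)(1,-1).

u(t) = -3c_1e^(-5t) + c_2e^(6t), v(t) = 2c_1e^(-5t) - c_2e^(6t)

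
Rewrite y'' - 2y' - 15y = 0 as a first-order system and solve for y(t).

Let x_1 = y, x_2 = y'. Then x_1' = x_2 and x_2' = 15x_1 + 2x_2.
A = [[0,1],[15,2]]; det(A-λI) = λ^2 - 2λ - 15.
Eigenvalues λ = -3, 5 with eigenvectors (1,-3), (1,5).

y(t) = C_1e^(-3t) + C_2e^(5t)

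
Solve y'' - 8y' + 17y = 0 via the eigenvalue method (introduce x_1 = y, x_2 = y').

y(t) = c_1e^(4t)cos(t) + c_2e^(4t)sin(t)

Let x_1 = y, x_2 = y'. Then x_1' = x_2 and x_2' = -17x_1 + 8x_2.
A = [[0,1],[-17,8]]; det(A-λI) = λ^2 - 8λ + 17.
Eigenvalues λ = 4 ± i.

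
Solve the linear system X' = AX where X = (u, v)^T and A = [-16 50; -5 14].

u(t) = -K_1e^(-t)sin(5t) - 3K_1e^(-t)cos(5t) - 3K_2e^(-t)sin(5t) + K_2e^(-t)cos(5t), v(t) = -K_1e^(-t)cos(5t) - K_2e^(-t)sin(5t)

Coefficient matrix A = [[-16, 50], [-5, 14]].
Characteristic polynomial det(A - λI) = λ^2 + 2λ + 26 = 0.
Eigenvalues λ = -1 ± 5i (complex conjugate pair).
For λ=-1+5i: an eigenvector is (-3,-1) - i(-1,0) = (-3 + i, -1).
A real fundamental pair from Re and Im of e^((-1+5i)t)v: X_1 = e^(-t)(cos(5t)·(-3,-1) + sin(5t)·(-1,0)), X_2 = e^(-t)(sin(5t)·(-3,-1) - cos(5t)·(-1,0)).
General solution: K_1X_1 + K_2X_2.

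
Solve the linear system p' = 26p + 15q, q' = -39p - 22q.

Coefficient matrix A = [[26, 15], [-39, -22]].
Characteristic polynomial det(A - λI) = λ^2 - 4λ + 13 = 0.
Eigenvalues λ = 2 ± 3i (complex conjugate pair).
For λ=2+3i: an eigenvector is (-2,3) - i(-1,2) = (-2 + i, 3 - 2i).
A real fundamental pair from Re and Im of e^((2+3i)t)v: X_1 = e^(2t)(cos(3t)·(-2,3) + sin(3t)·(-1,2)), X_2 = e^(2t)(sin(3t)·(-2,3) - cos(3t)·(-1,2)).
General solution: C_1X_1 + C_2X_2.

p(t) = -C_1e^(2t)sin(3t) - 2C_1e^(2t)cos(3t) - 2C_2e^(2t)sin(3t) + C_2e^(2t)cos(3t), q(t) = 2C_1e^(2t)sin(3t) + 3C_1e^(2t)cos(3t) + 3C_2e^(2t)sin(3t) - 2C_2e^(2t)cos(3t)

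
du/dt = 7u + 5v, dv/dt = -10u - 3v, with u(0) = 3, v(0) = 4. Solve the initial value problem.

u(t) = 7e^(2t)sin(5t) + 3e^(2t)cos(5t), v(t) = -10e^(2t)sin(5t) + 4e^(2t)cos(5t)

Coefficient matrix A = [[7, 5], [-10, -3]].
Characteristic polynomial det(A - λI) = λ^2 - 4λ + 29 = 0.
Eigenvalues λ = 2 ± 5i (complex conjugate pair).
For λ=2+5i: an eigenvector is (0,-1) - i(-1,1) = (0 + i, -1 - i).
A real fundamental pair from Re and Im of e^((2+5i)t)v: X_1 = e^(2t)(cos(5t)·(0,-1) + sin(5t)·(-1,1)), X_2 = e^(2t)(sin(5t)·(0,-1) - cos(5t)·(-1,1)).
General solution: C_1X_1 + C_2X_2.
Applying u(0)=3, v(0)=4 gives C_1=-7, C_2=3.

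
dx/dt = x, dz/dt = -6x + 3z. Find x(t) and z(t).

x(t) = C_1e^(t), z(t) = 3C_1e^(t) - C_2e^(3t)

Coefficient matrix A = [[1, 0], [-6, 3]].
Characteristic polynomial det(A - λI) = λ^2 - 4λ + 3 = 0.
Eigenvalues λ = 1, 3.
For λ=1: (A-λI) row 2 is [-6, 2], so an eigenvector is (1, 3).
For λ=3: (A-λI) row 1 is [-2, 0], so an eigenvector is (0, -1).
General solution: C_1e^(t)(1,3) + C_2e^(3t)(0,-1).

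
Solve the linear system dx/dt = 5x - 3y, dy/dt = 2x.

Coefficient matrix A = [[5, -3], [2, 0]].
Characteristic polynomial det(A - λI) = λ^2 - 5λ + 6 = 0.
Eigenvalues λ = 2, 3.
For λ=2: (A-λI) row 1 is [3, -3], so an eigenvector is (-1, -1).
For λ=3: (A-λI) row 1 is [2, -3], so an eigenvector is (-3, -2).
General solution: c_1e^(2t)(-1,-1) + c_2e^(3t)(-3,-2).

x(t) = -c_1e^(2t) - 3c_2e^(3t), y(t) = -c_1e^(2t) - 2c_2e^(3t)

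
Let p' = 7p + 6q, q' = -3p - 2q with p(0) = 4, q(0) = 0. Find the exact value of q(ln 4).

A = [[7,6],[-3,-2]]; eigenvalues λ = 4, 1.
Eigenvectors: (-2,1) for λ=4, (-1,1) for λ=1.
From the initial condition, c_1 = -4, c_2 = 4.
q(ln 4) = (-4)(4^4)(1) + (4)(4^1)(1) = -1008.

-1008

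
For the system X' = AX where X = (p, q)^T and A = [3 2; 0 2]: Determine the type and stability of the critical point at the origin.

unstable node

A = [[3,2],[0,2]]; det(A-λI) = λ^2 - 5λ + 6.
λ = 2, 3: both positive.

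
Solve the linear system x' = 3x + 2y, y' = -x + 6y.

Coefficient matrix A = [[3, 2], [-1, 6]].
Characteristic polynomial det(A - λI) = λ^2 - 9λ + 20 = 0.
Eigenvalues λ = 5, 4.
For λ=5: (A-λI) row 1 is [-2, 2], so an eigenvector is (-1, -1).
For λ=4: (A-λI) row 1 is [-1, 2], so an eigenvector is (2, 1).
General solution: K_1e^(5t)(-1,-1) + K_2e^(4t)(2,1).

x(t) = -K_1e^(5t) + 2K_2e^(4t), y(t) = -K_1e^(5t) + K_2e^(4t)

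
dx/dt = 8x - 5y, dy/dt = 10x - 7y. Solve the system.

x(t) = K_1e^(3t) - K_2e^(-2t), y(t) = K_1e^(3t) - 2K_2e^(-2t)

Coefficient matrix A = [[8, -5], [10, -7]].
Characteristic polynomial det(A - λI) = λ^2 - λ - 6 = 0.
Eigenvalues λ = 3, -2.
For λ=3: (A-λI) row 1 is [5, -5], so an eigenvector is (1, 1).
For λ=-2: (A-λI) row 1 is [10, -5], so an eigenvector is (-1, -2).
General solution: K_1e^(3t)(1,1) + K_2e^(-2t)(-1,-2).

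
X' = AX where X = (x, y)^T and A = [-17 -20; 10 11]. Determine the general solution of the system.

x(t) = -3c_1e^(-3t)sin(2t) - c_1e^(-3t)cos(2t) - c_2e^(-3t)sin(2t) + 3c_2e^(-3t)cos(2t), y(t) = 2c_1e^(-3t)sin(2t) + c_1e^(-3t)cos(2t) + c_2e^(-3t)sin(2t) - 2c_2e^(-3t)cos(2t)

Coefficient matrix A = [[-17, -20], [10, 11]].
Characteristic polynomial det(A - λI) = λ^2 + 6λ + 13 = 0.
Eigenvalues λ = -3 ± 2i (complex conjugate pair).
For λ=-3+2i: an eigenvector is (-1,1) - i(-3,2) = (-1 + 3i, 1 - 2i).
A real fundamental pair from Re and Im of e^((-3+2i)t)v: X_1 = e^(-3t)(cos(2t)·(-1,1) + sin(2t)·(-3,2)), X_2 = e^(-3t)(sin(2t)·(-1,1) - cos(2t)·(-3,2)).
General solution: c_1X_1 + c_2X_2.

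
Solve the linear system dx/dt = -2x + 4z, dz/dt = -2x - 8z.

Coefficient matrix A = [[-2, 4], [-2, -8]].
Characteristic polynomial det(A - λI) = λ^2 + 10λ + 24 = 0.
Eigenvalues λ = -6, -4.
For λ=-6: (A-λI) row 1 is [4, 4], so an eigenvector is (1, -1).
For λ=-4: (A-λI) row 1 is [2, 4], so an eigenvector is (2, -1).
General solution: c_1e^(-6t)(1,-1) + c_2e^(-4t)(2,-1).

x(t) = c_1e^(-6t) + 2c_2e^(-4t), z(t) = -c_1e^(-6t) - c_2e^(-4t)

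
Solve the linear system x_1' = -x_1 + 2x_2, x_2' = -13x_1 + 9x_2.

Coefficient matrix A = [[-1, 2], [-13, 9]].
Characteristic polynomial det(A - λI) = λ^2 - 8λ + 17 = 0.
Eigenvalues λ = 4 ± i (complex conjugate pair).
For λ=4+i: an eigenvector is (1,2) - i(-1,-3) = (1 + i, 2 + 3i).
A real fundamental pair from Re and Im of e^((4+i)t)v: X_1 = e^(4t)(cos(t)·(1,2) + sin(t)·(-1,-3)), X_2 = e^(4t)(sin(t)·(1,2) - cos(t)·(-1,-3)).
General solution: K_1X_1 + K_2X_2.

x_1(t) = -K_1e^(4t)sin(t) + K_1e^(4t)cos(t) + K_2e^(4t)sin(t) + K_2e^(4t)cos(t), x_2(t) = -3K_1e^(4t)sin(t) + 2K_1e^(4t)cos(t) + 2K_2e^(4t)sin(t) + 3K_2e^(4t)cos(t)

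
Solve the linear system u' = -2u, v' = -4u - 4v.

u(t) = K_2e^(-2t), v(t) = K_1e^(-4t) - 2K_2e^(-2t)

Coefficient matrix A = [[-2, 0], [-4, -4]].
Characteristic polynomial det(A - λI) = λ^2 + 6λ + 8 = 0.
Eigenvalues λ = -4, -2.
For λ=-4: (A-λI) row 1 is [2, 0], so an eigenvector is (0, 1).
For λ=-2: (A-λI) row 2 is [-4, -2], so an eigenvector is (1, -2).
General solution: K_1e^(-4t)(0,1) + K_2e^(-2t)(1,-2).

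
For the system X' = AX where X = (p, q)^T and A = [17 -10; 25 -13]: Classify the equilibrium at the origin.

unstable spiral

A = [[17,-10],[25,-13]]; det(A-λI) = λ^2 - 4λ + 29.
λ = 2 ± 5i: positive real part.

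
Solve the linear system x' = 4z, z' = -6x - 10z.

x(t) = c_1e^(-4t) + 2c_2e^(-6t), z(t) = -c_1e^(-4t) - 3c_2e^(-6t)

Coefficient matrix A = [[0, 4], [-6, -10]].
Characteristic polynomial det(A - λI) = λ^2 + 10λ + 24 = 0.
Eigenvalues λ = -4, -6.
For λ=-4: (A-λI) row 1 is [4, 4], so an eigenvector is (1, -1).
For λ=-6: (A-λI) row 1 is [6, 4], so an eigenvector is (2, -3).
General solution: c_1e^(-4t)(1,-1) + c_2e^(-6t)(2,-3).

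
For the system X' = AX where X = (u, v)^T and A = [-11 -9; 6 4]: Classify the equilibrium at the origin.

stable node

A = [[-11,-9],[6,4]]; det(A-λI) = λ^2 + 7λ + 10.
λ = -5, -2: both negative.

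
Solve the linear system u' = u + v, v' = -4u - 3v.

Coefficient matrix A = [[1, 1], [-4, -3]].
Characteristic polynomial det(A - λI) = λ^2 + 2λ + 1 = 0.
Single eigenvalue λ = -1 with algebraic multiplicity 2.
Eigenvector v = (-1,2); generalized eigenvector w with (A-λI)w=v is (0,-1).
General solution: e^(-t)[K_1·v + K_2·(t·v + w)].

u(t) = -K_1e^(-t) - K_2te^(-t), v(t) = 2K_1e^(-t) + 2K_2te^(-t) - K_2e^(-t)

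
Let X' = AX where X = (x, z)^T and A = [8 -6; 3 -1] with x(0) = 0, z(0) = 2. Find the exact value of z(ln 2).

A = [[8,-6],[3,-1]]; eigenvalues λ = 5, 2.
Eigenvectors: (2,1) for λ=5, (1,1) for λ=2.
From the initial condition, c_1 = -2, c_2 = 4.
z(ln 2) = (-2)(2^5)(1) + (4)(2^2)(1) = -48.

-48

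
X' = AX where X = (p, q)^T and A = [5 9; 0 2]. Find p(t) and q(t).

p(t) = K_1e^(5t) - 3K_2e^(2t), q(t) = K_2e^(2t)

Coefficient matrix A = [[5, 9], [0, 2]].
Characteristic polynomial det(A - λI) = λ^2 - 7λ + 10 = 0.
Eigenvalues λ = 5, 2.
For λ=5: (A-λI) row 1 is [0, 9], so an eigenvector is (1, 0).
For λ=2: (A-λI) row 1 is [3, 9], so an eigenvector is (-3, 1).
General solution: K_1e^(5t)(1,0) + K_2e^(2t)(-3,1).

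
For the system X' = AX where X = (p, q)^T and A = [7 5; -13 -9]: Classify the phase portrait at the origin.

stable spiral

A = [[7,5],[-13,-9]]; det(A-λI) = λ^2 + 2λ + 2.
λ = -1 ± i: negative real part.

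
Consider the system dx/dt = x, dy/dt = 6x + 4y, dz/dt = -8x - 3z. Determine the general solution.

Coefficient matrix A = [[1, 0, 0], [6, 4, 0], [-8, 0, -3]].
det(A - λI) = 0 gives eigenvalues λ = 4, -3, 1.
For λ=4: eigenvector (0,1,0).
For λ=-3: eigenvector (0,0,-1).
For λ=1: eigenvector (1,-2,-2).
General solution: C_1e^(4t)(0,1,0) + C_2e^(-3t)(0,0,-1) + C_3e^(t)(1,-2,-2).

x(t) = C_3e^(t), y(t) = C_1e^(4t) - 2C_3e^(t), z(t) = -C_2e^(-3t) - 2C_3e^(t)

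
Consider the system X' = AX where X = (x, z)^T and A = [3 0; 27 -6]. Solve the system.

x(t) = -K_2e^(3t), z(t) = K_1e^(-6t) - 3K_2e^(3t)

Coefficient matrix A = [[3, 0], [27, -6]].
Characteristic polynomial det(A - λI) = λ^2 + 3λ - 18 = 0.
Eigenvalues λ = -6, 3.
For λ=-6: (A-λI) row 1 is [9, 0], so an eigenvector is (0, 1).
For λ=3: (A-λI) row 2 is [27, -9], so an eigenvector is (-1, -3).
General solution: K_1e^(-6t)(0,1) + K_2e^(3t)(-1,-3).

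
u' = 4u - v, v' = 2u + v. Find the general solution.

u(t) = K_1e^(3t) + K_2e^(2t), v(t) = K_1e^(3t) + 2K_2e^(2t)

Coefficient matrix A = [[4, -1], [2, 1]].
Characteristic polynomial det(A - λI) = λ^2 - 5λ + 6 = 0.
Eigenvalues λ = 3, 2.
For λ=3: (A-λI) row 1 is [1, -1], so an eigenvector is (1, 1).
For λ=2: (A-λI) row 1 is [2, -1], so an eigenvector is (1, 2).
General solution: K_1e^(3t)(1,1) + K_2e^(2t)(1,2).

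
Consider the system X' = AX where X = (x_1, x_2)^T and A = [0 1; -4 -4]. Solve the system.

Coefficient matrix A = [[0, 1], [-4, -4]].
Characteristic polynomial det(A - λI) = λ^2 + 4λ + 4 = 0.
Single eigenvalue λ = -2 with algebraic multiplicity 2.
Eigenvector v = (1,-2); generalized eigenvector w with (A-λI)w=v is (1,-1).
General solution: e^(-2t)[c_1·v + c_2·(t·v + w)].

x_1(t) = c_1e^(-2t) + c_2te^(-2t) + c_2e^(-2t), x_2(t) = -2c_1e^(-2t) - 2c_2te^(-2t) - c_2e^(-2t)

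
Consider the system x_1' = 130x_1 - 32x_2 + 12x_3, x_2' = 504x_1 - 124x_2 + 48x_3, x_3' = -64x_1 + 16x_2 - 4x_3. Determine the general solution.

Coefficient matrix A = [[130, -32, 12], [504, -124, 48], [-64, 16, -4]].
det(A - λI) = 0 gives eigenvalues λ = 2, -4, 4.
For λ=2: eigenvector (1,4,0).
For λ=-4: eigenvector (-2,-8,1).
For λ=4: eigenvector (-4,-15,2).
General solution: C_1e^(2t)(1,4,0) + C_2e^(-4t)(-2,-8,1) + C_3e^(4t)(-4,-15,2).

x_1(t) = C_1e^(2t) - 2C_2e^(-4t) - 4C_3e^(4t), x_2(t) = 4C_1e^(2t) - 8C_2e^(-4t) - 15C_3e^(4t), x_3(t) = C_2e^(-4t) + 2C_3e^(4t)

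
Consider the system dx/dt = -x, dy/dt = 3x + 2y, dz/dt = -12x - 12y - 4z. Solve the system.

x(t) = c_1e^(-t), y(t) = -c_1e^(-t) + c_2e^(2t), z(t) = -2c_2e^(2t) + c_3e^(-4t)

Coefficient matrix A = [[-1, 0, 0], [3, 2, 0], [-12, -12, -4]].
det(A - λI) = 0 gives eigenvalues λ = -1, 2, -4.
For λ=-1: eigenvector (1,-1,0).
For λ=2: eigenvector (0,1,-2).
For λ=-4: eigenvector (0,0,1).
General solution: c_1e^(-t)(1,-1,0) + c_2e^(2t)(0,1,-2) + c_3e^(-4t)(0,0,1).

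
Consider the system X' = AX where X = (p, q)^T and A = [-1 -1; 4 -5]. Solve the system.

p(t) = -K_1e^(-3t) - K_2te^(-3t) + K_2e^(-3t), q(t) = -2K_1e^(-3t) - 2K_2te^(-3t) + 3K_2e^(-3t)

Coefficient matrix A = [[-1, -1], [4, -5]].
Characteristic polynomial det(A - λI) = λ^2 + 6λ + 9 = 0.
Single eigenvalue λ = -3 with algebraic multiplicity 2.
Eigenvector v = (-1,-2); generalized eigenvector w with (A-λI)w=v is (1,3).
General solution: e^(-3t)[K_1·v + K_2·(t·v + w)].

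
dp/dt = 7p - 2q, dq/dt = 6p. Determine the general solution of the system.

Coefficient matrix A = [[7, -2], [6, 0]].
Characteristic polynomial det(A - λI) = λ^2 - 7λ + 12 = 0.
Eigenvalues λ = 3, 4.
For λ=3: (A-λI) row 1 is [4, -2], so an eigenvector is (1, 2).
For λ=4: (A-λI) row 1 is [3, -2], so an eigenvector is (-2, -3).
General solution: C_1e^(3t)(1,2) + C_2e^(4t)(-2,-3).

p(t) = C_1e^(3t) - 2C_2e^(4t), q(t) = 2C_1e^(3t) - 3C_2e^(4t)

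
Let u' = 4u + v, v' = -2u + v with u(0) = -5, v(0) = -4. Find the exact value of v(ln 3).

216

A = [[4,1],[-2,1]]; eigenvalues λ = 3, 2.
Eigenvectors: (-1,1) for λ=3, (-1,2) for λ=2.
From the initial condition, c_1 = 14, c_2 = -9.
v(ln 3) = (14)(3^3)(1) + (-9)(3^2)(2) = 216.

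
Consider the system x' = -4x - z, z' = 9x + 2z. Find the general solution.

x(t) = c_1e^(-t) + c_2te^(-t) - c_2e^(-t), z(t) = -3c_1e^(-t) - 3c_2te^(-t) + 2c_2e^(-t)

Coefficient matrix A = [[-4, -1], [9, 2]].
Characteristic polynomial det(A - λI) = λ^2 + 2λ + 1 = 0.
Single eigenvalue λ = -1 with algebraic multiplicity 2.
Eigenvector v = (1,-3); generalized eigenvector w with (A-λI)w=v is (-1,2).
General solution: e^(-t)[c_1·v + c_2·(t·v + w)].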